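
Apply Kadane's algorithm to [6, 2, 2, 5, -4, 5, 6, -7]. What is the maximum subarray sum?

Using Kadane's algorithm on [6, 2, 2, 5, -4, 5, 6, -7]:

Scanning through the array:
Position 1 (value 2): max_ending_here = 8, max_so_far = 8
Position 2 (value 2): max_ending_here = 10, max_so_far = 10
Position 3 (value 5): max_ending_here = 15, max_so_far = 15
Position 4 (value -4): max_ending_here = 11, max_so_far = 15
Position 5 (value 5): max_ending_here = 16, max_so_far = 16
Position 6 (value 6): max_ending_here = 22, max_so_far = 22
Position 7 (value -7): max_ending_here = 15, max_so_far = 22

Maximum subarray: [6, 2, 2, 5, -4, 5, 6]
Maximum sum: 22

The maximum subarray is [6, 2, 2, 5, -4, 5, 6] with sum 22. This subarray runs from index 0 to index 6.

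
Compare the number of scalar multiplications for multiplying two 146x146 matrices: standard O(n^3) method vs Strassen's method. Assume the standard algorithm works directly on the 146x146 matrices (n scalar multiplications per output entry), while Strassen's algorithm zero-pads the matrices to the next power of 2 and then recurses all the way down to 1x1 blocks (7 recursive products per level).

Matrix multiplication for 146x146 matrices:

Strassen's algorithm requires power-of-2 dimensions. Pad 146x146 to 256x256 (next power of 2).

Standard algorithm: 146^3 = 3112136 multiplications
Strassen's algorithm: 7^(log2(256)) = 7^8 = 5764801 multiplications
Difference: 3112136 - 5764801 = -2652665 (Strassen uses MORE here due to padding overhead — for small or just-over-power-of-2 n, padding can outweigh the per-level savings)

Standard: 3112136 multiplications (146^3). Strassen: 5764801 multiplications (7^8, after padding to 256x256). Strassen reduces 8 recursive multiplications to 7 at each level.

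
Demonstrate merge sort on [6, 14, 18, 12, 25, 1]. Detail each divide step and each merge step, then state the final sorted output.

Merge sort trace:

Split: [6, 14, 18, 12, 25, 1] -> [6, 14, 18] and [12, 25, 1]
  Split: [6, 14, 18] -> [6] and [14, 18]
    Split: [14, 18] -> [14] and [18]
    Merge: [14] + [18] -> [14, 18]
  Merge: [6] + [14, 18] -> [6, 14, 18]
  Split: [12, 25, 1] -> [12] and [25, 1]
    Split: [25, 1] -> [25] and [1]
    Merge: [25] + [1] -> [1, 25]
  Merge: [12] + [1, 25] -> [1, 12, 25]
Merge: [6, 14, 18] + [1, 12, 25] -> [1, 6, 12, 14, 18, 25]

Final sorted array: [1, 6, 12, 14, 18, 25]

The merge sort proceeds by recursively splitting the array and merging sorted halves.
After all merges, the sorted array is [1, 6, 12, 14, 18, 25].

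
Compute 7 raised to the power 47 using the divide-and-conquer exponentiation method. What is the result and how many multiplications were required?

Computing 7^47 by squaring (build up from 7^1; each line after the first costs one multiplication):

7^1 = 7
7^2 = (7^1)^2 = 7^2 = 49
7^4 = (7^2)^2 = 49^2 = 2401
7^5 = 7 * 7^4 = 7 * 2401 = 16807
7^10 = (7^5)^2 = 16807^2 = 282475249
7^11 = 7 * 7^10 = 7 * 282475249 = 1977326743
7^22 = (7^11)^2 = 1977326743^2 = 3909821048582988049
7^23 = 7 * 7^22 = 7 * 3909821048582988049 = 27368747340080916343
7^46 = (7^23)^2 = 27368747340080916343^2 = 749048330965186233494494102694564493649
7^47 = 7 * 7^46 = 7 * 749048330965186233494494102694564493649 = 5243338316756303634461458718861951455543

Result: 5243338316756303634461458718861951455543
Multiplications needed: 9 (9 lines after 7^1)

7^47 = 5243338316756303634461458718861951455543. Using exponentiation by squaring, this requires 9 multiplications. The key idea: if the exponent is even, square the half-power; if odd, multiply by the base once.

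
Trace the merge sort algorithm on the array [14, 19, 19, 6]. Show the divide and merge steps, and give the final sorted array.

Merge sort trace:

Split: [14, 19, 19, 6] -> [14, 19] and [19, 6]
  Split: [14, 19] -> [14] and [19]
  Merge: [14] + [19] -> [14, 19]
  Split: [19, 6] -> [19] and [6]
  Merge: [19] + [6] -> [6, 19]
Merge: [14, 19] + [6, 19] -> [6, 14, 19, 19]

Final sorted array: [6, 14, 19, 19]

The merge sort proceeds by recursively splitting the array and merging sorted halves.
After all merges, the sorted array is [6, 14, 19, 19].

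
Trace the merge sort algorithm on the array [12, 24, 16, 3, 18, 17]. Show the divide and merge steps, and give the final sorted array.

Merge sort trace:

Split: [12, 24, 16, 3, 18, 17] -> [12, 24, 16] and [3, 18, 17]
  Split: [12, 24, 16] -> [12] and [24, 16]
    Split: [24, 16] -> [24] and [16]
    Merge: [24] + [16] -> [16, 24]
  Merge: [12] + [16, 24] -> [12, 16, 24]
  Split: [3, 18, 17] -> [3] and [18, 17]
    Split: [18, 17] -> [18] and [17]
    Merge: [18] + [17] -> [17, 18]
  Merge: [3] + [17, 18] -> [3, 17, 18]
Merge: [12, 16, 24] + [3, 17, 18] -> [3, 12, 16, 17, 18, 24]

Final sorted array: [3, 12, 16, 17, 18, 24]

The merge sort proceeds by recursively splitting the array and merging sorted halves.
After all merges, the sorted array is [3, 12, 16, 17, 18, 24].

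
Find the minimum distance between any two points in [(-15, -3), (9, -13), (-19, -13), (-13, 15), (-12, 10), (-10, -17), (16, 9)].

Computing all pairwise distances among 7 points:

d((-15, -3), (9, -13)) = 26.0
d((-15, -3), (-19, -13)) = 10.7703
d((-15, -3), (-13, 15)) = 18.1108
d((-15, -3), (-12, 10)) = 13.3417
d((-15, -3), (-10, -17)) = 14.8661
d((-15, -3), (16, 9)) = 33.2415
d((9, -13), (-19, -13)) = 28.0
d((9, -13), (-13, 15)) = 35.609
d((9, -13), (-12, 10)) = 31.1448
d((9, -13), (-10, -17)) = 19.4165
d((9, -13), (16, 9)) = 23.0868
d((-19, -13), (-13, 15)) = 28.6356
d((-19, -13), (-12, 10)) = 24.0416
d((-19, -13), (-10, -17)) = 9.8489
d((-19, -13), (16, 9)) = 41.3401
d((-13, 15), (-12, 10)) = 5.099 <-- minimum
d((-13, 15), (-10, -17)) = 32.1403
d((-13, 15), (16, 9)) = 29.6142
d((-12, 10), (-10, -17)) = 27.074
d((-12, 10), (16, 9)) = 28.0179
d((-10, -17), (16, 9)) = 36.7696

Closest pair: (-13, 15) and (-12, 10) with distance 5.099

The closest pair is (-13, 15) and (-12, 10) with Euclidean distance 5.099. For 7 points, brute-force pairwise comparison is shown above. For large n, the divide-and-conquer algorithm (sort by x, recurse on halves, check the dividing strip) achieves O(n log n).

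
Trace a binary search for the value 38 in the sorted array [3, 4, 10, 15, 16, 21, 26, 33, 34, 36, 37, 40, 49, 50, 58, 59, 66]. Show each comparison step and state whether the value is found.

Binary search for 38 in [3, 4, 10, 15, 16, 21, 26, 33, 34, 36, 37, 40, 49, 50, 58, 59, 66]:

lo=0, hi=16, mid=8, arr[mid]=34 -> 34 < 38, search right half
lo=9, hi=16, mid=12, arr[mid]=49 -> 49 > 38, search left half
lo=9, hi=11, mid=10, arr[mid]=37 -> 37 < 38, search right half
lo=11, hi=11, mid=11, arr[mid]=40 -> 40 > 38, search left half
lo=11 > hi=10, target 38 not found

Binary search determines that 38 is not in the array after 4 comparisons. The search space was exhausted without finding the target.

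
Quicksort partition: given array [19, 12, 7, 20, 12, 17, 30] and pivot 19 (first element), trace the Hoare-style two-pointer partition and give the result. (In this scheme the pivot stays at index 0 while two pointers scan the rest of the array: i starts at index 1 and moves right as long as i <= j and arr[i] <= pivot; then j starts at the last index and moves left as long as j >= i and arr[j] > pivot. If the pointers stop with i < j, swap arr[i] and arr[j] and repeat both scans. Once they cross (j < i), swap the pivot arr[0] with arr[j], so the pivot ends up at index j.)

Hoare-style two-pointer partition with pivot = 19:

Initial array: [19, 12, 7, 20, 12, 17, 30]

Pointers start at i = 1, j = 6.
i stops at index 3 (arr[3]=20 > 19), j stops at index 5 (arr[5]=17 <= 19): swap arr[3] and arr[5], array becomes [19, 12, 7, 17, 12, 20, 30]
i ends at 5, j ends at 4: the pointers have crossed (j < i), so scanning stops.

Swap pivot arr[0] with arr[4] to place pivot at position 4: [12, 12, 7, 17, 19, 20, 30]
Pivot position: 4

After partitioning with pivot 19, the array becomes [12, 12, 7, 17, 19, 20, 30]. The pivot is placed at index 4. All elements to the left of the pivot are <= 19, and all elements to the right are > 19.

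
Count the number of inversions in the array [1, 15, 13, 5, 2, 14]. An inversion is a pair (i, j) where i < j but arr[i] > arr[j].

Finding inversions in [1, 15, 13, 5, 2, 14]:

(1, 2): arr[1]=15 > arr[2]=13
(1, 3): arr[1]=15 > arr[3]=5
(1, 4): arr[1]=15 > arr[4]=2
(1, 5): arr[1]=15 > arr[5]=14
(2, 3): arr[2]=13 > arr[3]=5
(2, 4): arr[2]=13 > arr[4]=2
(3, 4): arr[3]=5 > arr[4]=2

Total inversions: 7

The array has 7 inversion(s): (1,2), (1,3), (1,4), (1,5), (2,3), (2,4), (3,4). Each pair (i,j) satisfies i < j and arr[i] > arr[j].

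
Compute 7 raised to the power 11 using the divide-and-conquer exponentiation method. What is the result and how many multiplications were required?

Computing 7^11 by squaring (build up from 7^1; each line after the first costs one multiplication):

7^1 = 7
7^2 = (7^1)^2 = 7^2 = 49
7^4 = (7^2)^2 = 49^2 = 2401
7^5 = 7 * 7^4 = 7 * 2401 = 16807
7^10 = (7^5)^2 = 16807^2 = 282475249
7^11 = 7 * 7^10 = 7 * 282475249 = 1977326743

Result: 1977326743
Multiplications needed: 5 (5 lines after 7^1)

7^11 = 1977326743. Using exponentiation by squaring, this requires 5 multiplications. The key idea: if the exponent is even, square the half-power; if odd, multiply by the base once.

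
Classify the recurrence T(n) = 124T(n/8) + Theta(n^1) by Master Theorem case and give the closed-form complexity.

Master Theorem for T(n) = 124T(n/8) + O(n^1):

a = 124, b = 8, c = 1
log_b(a) = log_8(124) = 2.3181

Case 1: c = 1 < log_8(124) = 2.3181
T(n) = O(n^(log_8 124))

For T(n) = 124T(n/8) + O(n^1): log_8(124) = 2.3181. This is Case 1 of the Master Theorem (c < log_b(a), work dominated by leaves), giving O(n^(log_8 124)).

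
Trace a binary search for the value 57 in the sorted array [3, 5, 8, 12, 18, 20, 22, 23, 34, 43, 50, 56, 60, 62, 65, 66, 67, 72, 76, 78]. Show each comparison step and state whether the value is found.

Binary search for 57 in [3, 5, 8, 12, 18, 20, 22, 23, 34, 43, 50, 56, 60, 62, 65, 66, 67, 72, 76, 78]:

lo=0, hi=19, mid=9, arr[mid]=43 -> 43 < 57, search right half
lo=10, hi=19, mid=14, arr[mid]=65 -> 65 > 57, search left half
lo=10, hi=13, mid=11, arr[mid]=56 -> 56 < 57, search right half
lo=12, hi=13, mid=12, arr[mid]=60 -> 60 > 57, search left half
lo=12 > hi=11, target 57 not found

Binary search determines that 57 is not in the array after 4 comparisons. The search space was exhausted without finding the target.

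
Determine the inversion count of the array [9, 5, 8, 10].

Finding inversions in [9, 5, 8, 10]:

(0, 1): arr[0]=9 > arr[1]=5
(0, 2): arr[0]=9 > arr[2]=8

Total inversions: 2

The array has 2 inversion(s): (0,1), (0,2). Each pair (i,j) satisfies i < j and arr[i] > arr[j].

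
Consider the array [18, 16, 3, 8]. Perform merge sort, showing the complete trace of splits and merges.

Merge sort trace:

Split: [18, 16, 3, 8] -> [18, 16] and [3, 8]
  Split: [18, 16] -> [18] and [16]
  Merge: [18] + [16] -> [16, 18]
  Split: [3, 8] -> [3] and [8]
  Merge: [3] + [8] -> [3, 8]
Merge: [16, 18] + [3, 8] -> [3, 8, 16, 18]

Final sorted array: [3, 8, 16, 18]

The merge sort proceeds by recursively splitting the array and merging sorted halves.
After all merges, the sorted array is [3, 8, 16, 18].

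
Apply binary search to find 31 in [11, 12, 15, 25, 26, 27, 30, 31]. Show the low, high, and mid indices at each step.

Binary search for 31 in [11, 12, 15, 25, 26, 27, 30, 31]:

lo=0, hi=7, mid=3, arr[mid]=25 -> 25 < 31, search right half
lo=4, hi=7, mid=5, arr[mid]=27 -> 27 < 31, search right half
lo=6, hi=7, mid=6, arr[mid]=30 -> 30 < 31, search right half
lo=7, hi=7, mid=7, arr[mid]=31 -> Found target at index 7!

Binary search finds 31 at index 7 after 4 comparisons. The search repeatedly halves the search space by comparing with the middle element.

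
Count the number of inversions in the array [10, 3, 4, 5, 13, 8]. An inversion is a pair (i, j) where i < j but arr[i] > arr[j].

Finding inversions in [10, 3, 4, 5, 13, 8]:

(0, 1): arr[0]=10 > arr[1]=3
(0, 2): arr[0]=10 > arr[2]=4
(0, 3): arr[0]=10 > arr[3]=5
(0, 5): arr[0]=10 > arr[5]=8
(4, 5): arr[4]=13 > arr[5]=8

Total inversions: 5

The array has 5 inversion(s): (0,1), (0,2), (0,3), (0,5), (4,5). Each pair (i,j) satisfies i < j and arr[i] > arr[j].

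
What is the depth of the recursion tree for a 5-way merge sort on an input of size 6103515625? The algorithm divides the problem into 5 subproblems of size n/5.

For divide and conquer with division factor 5:

Problem sizes at each level:
Level 0: 6103515625
Level 1: 1220703125
Level 2: 244140625
Level 3: 48828125
Level 4: 9765625
Level 5: 1953125
Level 6: 390625
Level 7: 78125
Level 8: 15625
Level 9: 3125
Level 10: 625
Level 11: 125
Level 12: 25
Level 13: 5
Level 14: 1

The root is level 0 and the size-1 base case is level 14 (the tree spans levels 0 through 14, i.e. 15 levels counting the root), so the depth is the number of divisions: log_5(6103515625) = 14

The recursion tree depth is log_5(6103515625) = 14. At each level, the problem size is divided by 5, so it takes 14 divisions to reduce to a base case of size 1. The algorithm makes 5 recursive calls at each level.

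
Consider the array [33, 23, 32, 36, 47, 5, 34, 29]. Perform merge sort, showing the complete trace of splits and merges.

Merge sort trace:

Split: [33, 23, 32, 36, 47, 5, 34, 29] -> [33, 23, 32, 36] and [47, 5, 34, 29]
  Split: [33, 23, 32, 36] -> [33, 23] and [32, 36]
    Split: [33, 23] -> [33] and [23]
    Merge: [33] + [23] -> [23, 33]
    Split: [32, 36] -> [32] and [36]
    Merge: [32] + [36] -> [32, 36]
  Merge: [23, 33] + [32, 36] -> [23, 32, 33, 36]
  Split: [47, 5, 34, 29] -> [47, 5] and [34, 29]
    Split: [47, 5] -> [47] and [5]
    Merge: [47] + [5] -> [5, 47]
    Split: [34, 29] -> [34] and [29]
    Merge: [34] + [29] -> [29, 34]
  Merge: [5, 47] + [29, 34] -> [5, 29, 34, 47]
Merge: [23, 32, 33, 36] + [5, 29, 34, 47] -> [5, 23, 29, 32, 33, 34, 36, 47]

Final sorted array: [5, 23, 29, 32, 33, 34, 36, 47]

The merge sort proceeds by recursively splitting the array and merging sorted halves.
After all merges, the sorted array is [5, 23, 29, 32, 33, 34, 36, 47].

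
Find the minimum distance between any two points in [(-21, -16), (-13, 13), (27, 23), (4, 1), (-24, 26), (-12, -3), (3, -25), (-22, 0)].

Computing all pairwise distances among 8 points:

d((-21, -16), (-13, 13)) = 30.0832
d((-21, -16), (27, 23)) = 61.8466
d((-21, -16), (4, 1)) = 30.2324
d((-21, -16), (-24, 26)) = 42.107
d((-21, -16), (-12, -3)) = 15.8114
d((-21, -16), (3, -25)) = 25.632
d((-21, -16), (-22, 0)) = 16.0312
d((-13, 13), (27, 23)) = 41.2311
d((-13, 13), (4, 1)) = 20.8087
d((-13, 13), (-24, 26)) = 17.0294
d((-13, 13), (-12, -3)) = 16.0312
d((-13, 13), (3, -25)) = 41.2311
d((-13, 13), (-22, 0)) = 15.8114
d((27, 23), (4, 1)) = 31.8277
d((27, 23), (-24, 26)) = 51.0882
d((27, 23), (-12, -3)) = 46.8722
d((27, 23), (3, -25)) = 53.6656
d((27, 23), (-22, 0)) = 54.1295
d((4, 1), (-24, 26)) = 37.5366
d((4, 1), (-12, -3)) = 16.4924
d((4, 1), (3, -25)) = 26.0192
d((4, 1), (-22, 0)) = 26.0192
d((-24, 26), (-12, -3)) = 31.3847
d((-24, 26), (3, -25)) = 57.7062
d((-24, 26), (-22, 0)) = 26.0768
d((-12, -3), (3, -25)) = 26.6271
d((-12, -3), (-22, 0)) = 10.4403 <-- minimum
d((3, -25), (-22, 0)) = 35.3553

Closest pair: (-12, -3) and (-22, 0) with distance 10.4403

The closest pair is (-12, -3) and (-22, 0) with Euclidean distance 10.4403. For 8 points, brute-force pairwise comparison is shown above. For large n, the divide-and-conquer algorithm (sort by x, recurse on halves, check the dividing strip) achieves O(n log n).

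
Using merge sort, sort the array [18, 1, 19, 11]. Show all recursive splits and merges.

Merge sort trace:

Split: [18, 1, 19, 11] -> [18, 1] and [19, 11]
  Split: [18, 1] -> [18] and [1]
  Merge: [18] + [1] -> [1, 18]
  Split: [19, 11] -> [19] and [11]
  Merge: [19] + [11] -> [11, 19]
Merge: [1, 18] + [11, 19] -> [1, 11, 18, 19]

Final sorted array: [1, 11, 18, 19]

The merge sort proceeds by recursively splitting the array and merging sorted halves.
After all merges, the sorted array is [1, 11, 18, 19].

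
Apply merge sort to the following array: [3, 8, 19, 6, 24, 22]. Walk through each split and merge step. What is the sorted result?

Merge sort trace:

Split: [3, 8, 19, 6, 24, 22] -> [3, 8, 19] and [6, 24, 22]
  Split: [3, 8, 19] -> [3] and [8, 19]
    Split: [8, 19] -> [8] and [19]
    Merge: [8] + [19] -> [8, 19]
  Merge: [3] + [8, 19] -> [3, 8, 19]
  Split: [6, 24, 22] -> [6] and [24, 22]
    Split: [24, 22] -> [24] and [22]
    Merge: [24] + [22] -> [22, 24]
  Merge: [6] + [22, 24] -> [6, 22, 24]
Merge: [3, 8, 19] + [6, 22, 24] -> [3, 6, 8, 19, 22, 24]

Final sorted array: [3, 6, 8, 19, 22, 24]

The merge sort proceeds by recursively splitting the array and merging sorted halves.
After all merges, the sorted array is [3, 6, 8, 19, 22, 24].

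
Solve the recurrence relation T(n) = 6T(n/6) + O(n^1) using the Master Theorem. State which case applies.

Master Theorem for T(n) = 6T(n/6) + O(n^1):

a = 6, b = 6, c = 1
log_b(a) = log_6(6) = 1.0000

Case 2: c = 1 = log_6(6) = 1.0000
T(n) = O(n^1 log n) = O(n log n)

For T(n) = 6T(n/6) + O(n^1): log_6(6) = 1.0000. This is Case 2 of the Master Theorem (c = log_b(a), equal work at all levels), giving O(n log n).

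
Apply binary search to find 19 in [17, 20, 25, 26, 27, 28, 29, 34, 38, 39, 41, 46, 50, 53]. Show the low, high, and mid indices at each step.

Binary search for 19 in [17, 20, 25, 26, 27, 28, 29, 34, 38, 39, 41, 46, 50, 53]:

lo=0, hi=13, mid=6, arr[mid]=29 -> 29 > 19, search left half
lo=0, hi=5, mid=2, arr[mid]=25 -> 25 > 19, search left half
lo=0, hi=1, mid=0, arr[mid]=17 -> 17 < 19, search right half
lo=1, hi=1, mid=1, arr[mid]=20 -> 20 > 19, search left half
lo=1 > hi=0, target 19 not found

Binary search determines that 19 is not in the array after 4 comparisons. The search space was exhausted without finding the target.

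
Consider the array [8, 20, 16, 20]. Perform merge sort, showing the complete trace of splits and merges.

Merge sort trace:

Split: [8, 20, 16, 20] -> [8, 20] and [16, 20]
  Split: [8, 20] -> [8] and [20]
  Merge: [8] + [20] -> [8, 20]
  Split: [16, 20] -> [16] and [20]
  Merge: [16] + [20] -> [16, 20]
Merge: [8, 20] + [16, 20] -> [8, 16, 20, 20]

Final sorted array: [8, 16, 20, 20]

The merge sort proceeds by recursively splitting the array and merging sorted halves.
After all merges, the sorted array is [8, 16, 20, 20].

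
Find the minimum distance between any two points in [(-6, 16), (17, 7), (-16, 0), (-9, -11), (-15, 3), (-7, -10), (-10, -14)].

Computing all pairwise distances among 7 points:

d((-6, 16), (17, 7)) = 24.6982
d((-6, 16), (-16, 0)) = 18.868
d((-6, 16), (-9, -11)) = 27.1662
d((-6, 16), (-15, 3)) = 15.8114
d((-6, 16), (-7, -10)) = 26.0192
d((-6, 16), (-10, -14)) = 30.2655
d((17, 7), (-16, 0)) = 33.7343
d((17, 7), (-9, -11)) = 31.6228
d((17, 7), (-15, 3)) = 32.249
d((17, 7), (-7, -10)) = 29.4109
d((17, 7), (-10, -14)) = 34.2053
d((-16, 0), (-9, -11)) = 13.0384
d((-16, 0), (-15, 3)) = 3.1623
d((-16, 0), (-7, -10)) = 13.4536
d((-16, 0), (-10, -14)) = 15.2315
d((-9, -11), (-15, 3)) = 15.2315
d((-9, -11), (-7, -10)) = 2.2361 <-- minimum
d((-9, -11), (-10, -14)) = 3.1623
d((-15, 3), (-7, -10)) = 15.2643
d((-15, 3), (-10, -14)) = 17.72
d((-7, -10), (-10, -14)) = 5.0

Closest pair: (-9, -11) and (-7, -10) with distance 2.2361

The closest pair is (-9, -11) and (-7, -10) with Euclidean distance 2.2361. For 7 points, brute-force pairwise comparison is shown above. For large n, the divide-and-conquer algorithm (sort by x, recurse on halves, check the dividing strip) achieves O(n log n).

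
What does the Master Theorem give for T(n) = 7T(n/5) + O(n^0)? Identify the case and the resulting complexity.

Master Theorem for T(n) = 7T(n/5) + O(n^0):

a = 7, b = 5, c = 0
log_b(a) = log_5(7) = 1.2091

Case 1: c = 0 < log_5(7) = 1.2091
T(n) = O(n^(log_5 7))

For T(n) = 7T(n/5) + O(n^0): log_5(7) = 1.2091. This is Case 1 of the Master Theorem (c < log_b(a), work dominated by leaves), giving O(n^(log_5 7)).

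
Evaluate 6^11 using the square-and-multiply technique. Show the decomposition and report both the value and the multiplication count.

Computing 6^11 by squaring (build up from 6^1; each line after the first costs one multiplication):

6^1 = 6
6^2 = (6^1)^2 = 6^2 = 36
6^4 = (6^2)^2 = 36^2 = 1296
6^5 = 6 * 6^4 = 6 * 1296 = 7776
6^10 = (6^5)^2 = 7776^2 = 60466176
6^11 = 6 * 6^10 = 6 * 60466176 = 362797056

Result: 362797056
Multiplications needed: 5 (5 lines after 6^1)

6^11 = 362797056. Using exponentiation by squaring, this requires 5 multiplications. The key idea: if the exponent is even, square the half-power; if odd, multiply by the base once.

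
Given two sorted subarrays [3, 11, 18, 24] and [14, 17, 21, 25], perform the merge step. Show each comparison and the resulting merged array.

Merging process:

Compare 3 vs 14: take 3 from left. Merged: [3]
Compare 11 vs 14: take 11 from left. Merged: [3, 11]
Compare 18 vs 14: take 14 from right. Merged: [3, 11, 14]
Compare 18 vs 17: take 17 from right. Merged: [3, 11, 14, 17]
Compare 18 vs 21: take 18 from left. Merged: [3, 11, 14, 17, 18]
Compare 24 vs 21: take 21 from right. Merged: [3, 11, 14, 17, 18, 21]
Compare 24 vs 25: take 24 from left. Merged: [3, 11, 14, 17, 18, 21, 24]
Append remaining from right: [25]. Merged: [3, 11, 14, 17, 18, 21, 24, 25]

Final merged array: [3, 11, 14, 17, 18, 21, 24, 25]
Total comparisons: 7

The merged array is [3, 11, 14, 17, 18, 21, 24, 25], requiring 7 comparisons. The merge step runs in O(n) time where n is the total number of elements.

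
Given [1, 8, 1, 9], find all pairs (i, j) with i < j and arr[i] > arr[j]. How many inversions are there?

Finding inversions in [1, 8, 1, 9]:

(1, 2): arr[1]=8 > arr[2]=1

Total inversions: 1

The array has 1 inversion(s): (1,2). Each pair (i,j) satisfies i < j and arr[i] > arr[j].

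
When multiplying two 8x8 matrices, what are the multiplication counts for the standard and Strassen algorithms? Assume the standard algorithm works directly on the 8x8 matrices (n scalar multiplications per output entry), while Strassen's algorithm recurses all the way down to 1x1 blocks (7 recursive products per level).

Matrix multiplication for 8x8 matrices:

Standard algorithm: 8^3 = 512 multiplications
Strassen's algorithm: 7^(log2(8)) = 7^3 = 343 multiplications
Savings: 512 - 343 = 169 multiplications

Standard: 512 multiplications (8^3). Strassen: 343 multiplications (7^3). Strassen reduces 8 recursive multiplications to 7 at each level.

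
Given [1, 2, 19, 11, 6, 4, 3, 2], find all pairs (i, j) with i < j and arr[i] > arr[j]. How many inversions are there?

Finding inversions in [1, 2, 19, 11, 6, 4, 3, 2]:

(2, 3): arr[2]=19 > arr[3]=11
(2, 4): arr[2]=19 > arr[4]=6
(2, 5): arr[2]=19 > arr[5]=4
(2, 6): arr[2]=19 > arr[6]=3
(2, 7): arr[2]=19 > arr[7]=2
(3, 4): arr[3]=11 > arr[4]=6
(3, 5): arr[3]=11 > arr[5]=4
(3, 6): arr[3]=11 > arr[6]=3
(3, 7): arr[3]=11 > arr[7]=2
(4, 5): arr[4]=6 > arr[5]=4
(4, 6): arr[4]=6 > arr[6]=3
(4, 7): arr[4]=6 > arr[7]=2
(5, 6): arr[5]=4 > arr[6]=3
(5, 7): arr[5]=4 > arr[7]=2
(6, 7): arr[6]=3 > arr[7]=2

Total inversions: 15

The array has 15 inversion(s): (2,3), (2,4), (2,5), (2,6), (2,7), (3,4), (3,5), (3,6), (3,7), (4,5), (4,6), (4,7), (5,6), (5,7), (6,7). Each pair (i,j) satisfies i < j and arr[i] > arr[j].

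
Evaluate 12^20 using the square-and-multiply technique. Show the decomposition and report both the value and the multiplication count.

Computing 12^20 by squaring (build up from 12^1; each line after the first costs one multiplication):

12^1 = 12
12^2 = (12^1)^2 = 12^2 = 144
12^4 = (12^2)^2 = 144^2 = 20736
12^5 = 12 * 12^4 = 12 * 20736 = 248832
12^10 = (12^5)^2 = 248832^2 = 61917364224
12^20 = (12^10)^2 = 61917364224^2 = 3833759992447475122176

Result: 3833759992447475122176
Multiplications needed: 5 (5 lines after 12^1)

12^20 = 3833759992447475122176. Using exponentiation by squaring, this requires 5 multiplications. The key idea: if the exponent is even, square the half-power; if odd, multiply by the base once.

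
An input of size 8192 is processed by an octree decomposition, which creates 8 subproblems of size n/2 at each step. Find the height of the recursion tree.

For divide and conquer with division factor 2:

Problem sizes at each level:
Level 0: 8192
Level 1: 4096
Level 2: 2048
Level 3: 1024
Level 4: 512
Level 5: 256
Level 6: 128
Level 7: 64
Level 8: 32
Level 9: 16
Level 10: 8
Level 11: 4
Level 12: 2
Level 13: 1

The root is level 0 and the size-1 base case is level 13 (the tree spans levels 0 through 13, i.e. 14 levels counting the root), so the depth is the number of divisions: log_2(8192) = 13

The recursion tree depth is log_2(8192) = 13. At each level, the problem size is divided by 2, so it takes 13 divisions to reduce to a base case of size 1. The algorithm makes 8 recursive calls at each level.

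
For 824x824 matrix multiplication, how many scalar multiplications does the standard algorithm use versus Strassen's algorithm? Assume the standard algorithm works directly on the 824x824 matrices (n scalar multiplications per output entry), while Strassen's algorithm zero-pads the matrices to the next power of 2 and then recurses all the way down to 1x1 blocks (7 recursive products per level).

Matrix multiplication for 824x824 matrices:

Strassen's algorithm requires power-of-2 dimensions. Pad 824x824 to 1024x1024 (next power of 2).

Standard algorithm: 824^3 = 559476224 multiplications
Strassen's algorithm: 7^(log2(1024)) = 7^10 = 282475249 multiplications
Savings: 559476224 - 282475249 = 277000975 multiplications

Standard: 559476224 multiplications (824^3). Strassen: 282475249 multiplications (7^10, after padding to 1024x1024). Strassen reduces 8 recursive multiplications to 7 at each level.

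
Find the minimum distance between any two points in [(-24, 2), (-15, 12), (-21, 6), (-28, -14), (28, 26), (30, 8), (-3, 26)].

Computing all pairwise distances among 7 points:

d((-24, 2), (-15, 12)) = 13.4536
d((-24, 2), (-21, 6)) = 5.0 <-- minimum
d((-24, 2), (-28, -14)) = 16.4924
d((-24, 2), (28, 26)) = 57.2713
d((-24, 2), (30, 8)) = 54.3323
d((-24, 2), (-3, 26)) = 31.8904
d((-15, 12), (-21, 6)) = 8.4853
d((-15, 12), (-28, -14)) = 29.0689
d((-15, 12), (28, 26)) = 45.2217
d((-15, 12), (30, 8)) = 45.1774
d((-15, 12), (-3, 26)) = 18.4391
d((-21, 6), (-28, -14)) = 21.1896
d((-21, 6), (28, 26)) = 52.9245
d((-21, 6), (30, 8)) = 51.0392
d((-21, 6), (-3, 26)) = 26.9072
d((-28, -14), (28, 26)) = 68.8186
d((-28, -14), (30, 8)) = 62.0322
d((-28, -14), (-3, 26)) = 47.1699
d((28, 26), (30, 8)) = 18.1108
d((28, 26), (-3, 26)) = 31.0
d((30, 8), (-3, 26)) = 37.5899

Closest pair: (-24, 2) and (-21, 6) with distance 5.0

The closest pair is (-24, 2) and (-21, 6) with Euclidean distance 5.0. For 7 points, brute-force pairwise comparison is shown above. For large n, the divide-and-conquer algorithm (sort by x, recurse on halves, check the dividing strip) achieves O(n log n).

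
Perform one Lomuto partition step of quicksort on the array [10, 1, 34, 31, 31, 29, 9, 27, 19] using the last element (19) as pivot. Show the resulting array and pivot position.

Lomuto partition with pivot = 19:

Initial array: [10, 1, 34, 31, 31, 29, 9, 27, 19]

arr[0]=10 <= 19: swap with position 0, array becomes [10, 1, 34, 31, 31, 29, 9, 27, 19]
arr[1]=1 <= 19: swap with position 1, array becomes [10, 1, 34, 31, 31, 29, 9, 27, 19]
arr[2]=34 > 19: no swap
arr[3]=31 > 19: no swap
arr[4]=31 > 19: no swap
arr[5]=29 > 19: no swap
arr[6]=9 <= 19: swap with position 2, array becomes [10, 1, 9, 31, 31, 29, 34, 27, 19]
arr[7]=27 > 19: no swap

Place pivot at position 3: [10, 1, 9, 19, 31, 29, 34, 27, 31]
Pivot position: 3

After partitioning with pivot 19, the array becomes [10, 1, 9, 19, 31, 29, 34, 27, 31]. The pivot is placed at index 3. All elements to the left of the pivot are <= 19, and all elements to the right are > 19.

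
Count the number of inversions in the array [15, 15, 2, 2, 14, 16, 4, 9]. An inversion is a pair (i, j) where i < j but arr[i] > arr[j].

Finding inversions in [15, 15, 2, 2, 14, 16, 4, 9]:

(0, 2): arr[0]=15 > arr[2]=2
(0, 3): arr[0]=15 > arr[3]=2
(0, 4): arr[0]=15 > arr[4]=14
(0, 6): arr[0]=15 > arr[6]=4
(0, 7): arr[0]=15 > arr[7]=9
(1, 2): arr[1]=15 > arr[2]=2
(1, 3): arr[1]=15 > arr[3]=2
(1, 4): arr[1]=15 > arr[4]=14
(1, 6): arr[1]=15 > arr[6]=4
(1, 7): arr[1]=15 > arr[7]=9
(4, 6): arr[4]=14 > arr[6]=4
(4, 7): arr[4]=14 > arr[7]=9
(5, 6): arr[5]=16 > arr[6]=4
(5, 7): arr[5]=16 > arr[7]=9

Total inversions: 14

The array has 14 inversion(s): (0,2), (0,3), (0,4), (0,6), (0,7), (1,2), (1,3), (1,4), (1,6), (1,7), (4,6), (4,7), (5,6), (5,7). Each pair (i,j) satisfies i < j and arr[i] > arr[j].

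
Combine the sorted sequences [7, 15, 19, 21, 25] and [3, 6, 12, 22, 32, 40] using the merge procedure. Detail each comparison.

Merging process:

Compare 7 vs 3: take 3 from right. Merged: [3]
Compare 7 vs 6: take 6 from right. Merged: [3, 6]
Compare 7 vs 12: take 7 from left. Merged: [3, 6, 7]
Compare 15 vs 12: take 12 from right. Merged: [3, 6, 7, 12]
Compare 15 vs 22: take 15 from left. Merged: [3, 6, 7, 12, 15]
Compare 19 vs 22: take 19 from left. Merged: [3, 6, 7, 12, 15, 19]
Compare 21 vs 22: take 21 from left. Merged: [3, 6, 7, 12, 15, 19, 21]
Compare 25 vs 22: take 22 from right. Merged: [3, 6, 7, 12, 15, 19, 21, 22]
Compare 25 vs 32: take 25 from left. Merged: [3, 6, 7, 12, 15, 19, 21, 22, 25]
Append remaining from right: [32, 40]. Merged: [3, 6, 7, 12, 15, 19, 21, 22, 25, 32, 40]

Final merged array: [3, 6, 7, 12, 15, 19, 21, 22, 25, 32, 40]
Total comparisons: 9

The merged array is [3, 6, 7, 12, 15, 19, 21, 22, 25, 32, 40], requiring 9 comparisons. The merge step runs in O(n) time where n is the total number of elements.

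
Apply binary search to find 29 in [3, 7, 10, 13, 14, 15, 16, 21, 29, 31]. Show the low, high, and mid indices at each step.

Binary search for 29 in [3, 7, 10, 13, 14, 15, 16, 21, 29, 31]:

lo=0, hi=9, mid=4, arr[mid]=14 -> 14 < 29, search right half
lo=5, hi=9, mid=7, arr[mid]=21 -> 21 < 29, search right half
lo=8, hi=9, mid=8, arr[mid]=29 -> Found target at index 8!

Binary search finds 29 at index 8 after 3 comparisons. The search repeatedly halves the search space by comparing with the middle element.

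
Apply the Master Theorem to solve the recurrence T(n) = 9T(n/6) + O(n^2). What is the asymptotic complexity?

Master Theorem for T(n) = 9T(n/6) + O(n^2):

a = 9, b = 6, c = 2
log_b(a) = log_6(9) = 1.2263

Case 3: c = 2 > log_6(9) = 1.2263
T(n) = O(n^2) = O(n^2)

For T(n) = 9T(n/6) + O(n^2): log_6(9) = 1.2263. This is Case 3 of the Master Theorem (c > log_b(a), work dominated by root), giving O(n^2).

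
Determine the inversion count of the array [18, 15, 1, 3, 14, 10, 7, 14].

Finding inversions in [18, 15, 1, 3, 14, 10, 7, 14]:

(0, 1): arr[0]=18 > arr[1]=15
(0, 2): arr[0]=18 > arr[2]=1
(0, 3): arr[0]=18 > arr[3]=3
(0, 4): arr[0]=18 > arr[4]=14
(0, 5): arr[0]=18 > arr[5]=10
(0, 6): arr[0]=18 > arr[6]=7
(0, 7): arr[0]=18 > arr[7]=14
(1, 2): arr[1]=15 > arr[2]=1
(1, 3): arr[1]=15 > arr[3]=3
(1, 4): arr[1]=15 > arr[4]=14
(1, 5): arr[1]=15 > arr[5]=10
(1, 6): arr[1]=15 > arr[6]=7
(1, 7): arr[1]=15 > arr[7]=14
(4, 5): arr[4]=14 > arr[5]=10
(4, 6): arr[4]=14 > arr[6]=7
(5, 6): arr[5]=10 > arr[6]=7

Total inversions: 16

The array has 16 inversion(s): (0,1), (0,2), (0,3), (0,4), (0,5), (0,6), (0,7), (1,2), (1,3), (1,4), (1,5), (1,6), (1,7), (4,5), (4,6), (5,6). Each pair (i,j) satisfies i < j and arr[i] > arr[j].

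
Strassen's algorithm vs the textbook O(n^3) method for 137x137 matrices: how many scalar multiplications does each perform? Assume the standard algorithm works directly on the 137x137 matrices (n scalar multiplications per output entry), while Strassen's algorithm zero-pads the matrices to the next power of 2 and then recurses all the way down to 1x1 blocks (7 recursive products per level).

Matrix multiplication for 137x137 matrices:

Strassen's algorithm requires power-of-2 dimensions. Pad 137x137 to 256x256 (next power of 2).

Standard algorithm: 137^3 = 2571353 multiplications
Strassen's algorithm: 7^(log2(256)) = 7^8 = 5764801 multiplications
Difference: 2571353 - 5764801 = -3193448 (Strassen uses MORE here due to padding overhead — for small or just-over-power-of-2 n, padding can outweigh the per-level savings)

Standard: 2571353 multiplications (137^3). Strassen: 5764801 multiplications (7^8, after padding to 256x256). Strassen reduces 8 recursive multiplications to 7 at each level.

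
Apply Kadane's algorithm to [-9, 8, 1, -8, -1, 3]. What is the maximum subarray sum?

Using Kadane's algorithm on [-9, 8, 1, -8, -1, 3]:

Scanning through the array:
Position 1 (value 8): max_ending_here = 8, max_so_far = 8
Position 2 (value 1): max_ending_here = 9, max_so_far = 9
Position 3 (value -8): max_ending_here = 1, max_so_far = 9
Position 4 (value -1): max_ending_here = 0, max_so_far = 9
Position 5 (value 3): max_ending_here = 3, max_so_far = 9

Maximum subarray: [8, 1]
Maximum sum: 9

The maximum subarray is [8, 1] with sum 9. This subarray runs from index 1 to index 2.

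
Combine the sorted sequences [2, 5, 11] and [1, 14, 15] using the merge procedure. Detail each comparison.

Merging process:

Compare 2 vs 1: take 1 from right. Merged: [1]
Compare 2 vs 14: take 2 from left. Merged: [1, 2]
Compare 5 vs 14: take 5 from left. Merged: [1, 2, 5]
Compare 11 vs 14: take 11 from left. Merged: [1, 2, 5, 11]
Append remaining from right: [14, 15]. Merged: [1, 2, 5, 11, 14, 15]

Final merged array: [1, 2, 5, 11, 14, 15]
Total comparisons: 4

The merged array is [1, 2, 5, 11, 14, 15], requiring 4 comparisons. The merge step runs in O(n) time where n is the total number of elements.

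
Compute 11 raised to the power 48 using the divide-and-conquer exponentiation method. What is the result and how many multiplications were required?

Computing 11^48 by squaring (build up from 11^1; each line after the first costs one multiplication):

11^1 = 11
11^2 = (11^1)^2 = 11^2 = 121
11^3 = 11 * 11^2 = 11 * 121 = 1331
11^6 = (11^3)^2 = 1331^2 = 1771561
11^12 = (11^6)^2 = 1771561^2 = 3138428376721
11^24 = (11^12)^2 = 3138428376721^2 = 9849732675807611094711841
11^48 = (11^24)^2 = 9849732675807611094711841^2 = 97017233784872162402203715694511008214034825609281

Result: 97017233784872162402203715694511008214034825609281
Multiplications needed: 6 (6 lines after 11^1)

11^48 = 97017233784872162402203715694511008214034825609281. Using exponentiation by squaring, this requires 6 multiplications. The key idea: if the exponent is even, square the half-power; if odd, multiply by the base once.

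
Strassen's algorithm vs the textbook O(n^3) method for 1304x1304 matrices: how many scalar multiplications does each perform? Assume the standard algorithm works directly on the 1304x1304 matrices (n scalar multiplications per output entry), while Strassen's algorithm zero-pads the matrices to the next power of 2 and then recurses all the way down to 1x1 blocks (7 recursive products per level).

Matrix multiplication for 1304x1304 matrices:

Strassen's algorithm requires power-of-2 dimensions. Pad 1304x1304 to 2048x2048 (next power of 2).

Standard algorithm: 1304^3 = 2217342464 multiplications
Strassen's algorithm: 7^(log2(2048)) = 7^11 = 1977326743 multiplications
Savings: 2217342464 - 1977326743 = 240015721 multiplications

Standard: 2217342464 multiplications (1304^3). Strassen: 1977326743 multiplications (7^11, after padding to 2048x2048). Strassen reduces 8 recursive multiplications to 7 at each level.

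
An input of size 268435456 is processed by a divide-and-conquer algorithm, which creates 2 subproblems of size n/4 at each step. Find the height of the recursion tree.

For divide and conquer with division factor 4:

Problem sizes at each level:
Level 0: 268435456
Level 1: 67108864
Level 2: 16777216
Level 3: 4194304
Level 4: 1048576
Level 5: 262144
Level 6: 65536
Level 7: 16384
Level 8: 4096
Level 9: 1024
Level 10: 256
Level 11: 64
Level 12: 16
Level 13: 4
Level 14: 1

The root is level 0 and the size-1 base case is level 14 (the tree spans levels 0 through 14, i.e. 15 levels counting the root), so the depth is the number of divisions: log_4(268435456) = 14

The recursion tree depth is log_4(268435456) = 14. At each level, the problem size is divided by 4, so it takes 14 divisions to reduce to a base case of size 1. The algorithm makes 2 recursive calls at each level.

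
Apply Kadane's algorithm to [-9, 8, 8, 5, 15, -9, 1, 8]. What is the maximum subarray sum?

Using Kadane's algorithm on [-9, 8, 8, 5, 15, -9, 1, 8]:

Scanning through the array:
Position 1 (value 8): max_ending_here = 8, max_so_far = 8
Position 2 (value 8): max_ending_here = 16, max_so_far = 16
Position 3 (value 5): max_ending_here = 21, max_so_far = 21
Position 4 (value 15): max_ending_here = 36, max_so_far = 36
Position 5 (value -9): max_ending_here = 27, max_so_far = 36
Position 6 (value 1): max_ending_here = 28, max_so_far = 36
Position 7 (value 8): max_ending_here = 36, max_so_far = 36

Maximum subarray: [8, 8, 5, 15]
Maximum sum: 36

The maximum subarray is [8, 8, 5, 15] with sum 36. This subarray runs from index 1 to index 4.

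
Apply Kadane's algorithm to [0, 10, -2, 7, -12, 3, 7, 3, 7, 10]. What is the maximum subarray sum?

Using Kadane's algorithm on [0, 10, -2, 7, -12, 3, 7, 3, 7, 10]:

Scanning through the array:
Position 1 (value 10): max_ending_here = 10, max_so_far = 10
Position 2 (value -2): max_ending_here = 8, max_so_far = 10
Position 3 (value 7): max_ending_here = 15, max_so_far = 15
Position 4 (value -12): max_ending_here = 3, max_so_far = 15
Position 5 (value 3): max_ending_here = 6, max_so_far = 15
Position 6 (value 7): max_ending_here = 13, max_so_far = 15
Position 7 (value 3): max_ending_here = 16, max_so_far = 16
Position 8 (value 7): max_ending_here = 23, max_so_far = 23
Position 9 (value 10): max_ending_here = 33, max_so_far = 33

Maximum subarray: [0, 10, -2, 7, -12, 3, 7, 3, 7, 10]
Maximum sum: 33

The maximum subarray is [0, 10, -2, 7, -12, 3, 7, 3, 7, 10] with sum 33. This subarray runs from index 0 to index 9.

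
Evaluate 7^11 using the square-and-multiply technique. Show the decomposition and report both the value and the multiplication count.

Computing 7^11 by squaring (build up from 7^1; each line after the first costs one multiplication):

7^1 = 7
7^2 = (7^1)^2 = 7^2 = 49
7^4 = (7^2)^2 = 49^2 = 2401
7^5 = 7 * 7^4 = 7 * 2401 = 16807
7^10 = (7^5)^2 = 16807^2 = 282475249
7^11 = 7 * 7^10 = 7 * 282475249 = 1977326743

Result: 1977326743
Multiplications needed: 5 (5 lines after 7^1)

7^11 = 1977326743. Using exponentiation by squaring, this requires 5 multiplications. The key idea: if the exponent is even, square the half-power; if odd, multiply by the base once.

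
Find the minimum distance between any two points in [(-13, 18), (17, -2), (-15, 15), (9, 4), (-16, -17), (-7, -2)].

Computing all pairwise distances among 6 points:

d((-13, 18), (17, -2)) = 36.0555
d((-13, 18), (-15, 15)) = 3.6056 <-- minimum
d((-13, 18), (9, 4)) = 26.0768
d((-13, 18), (-16, -17)) = 35.1283
d((-13, 18), (-7, -2)) = 20.8806
d((17, -2), (-15, 15)) = 36.2353
d((17, -2), (9, 4)) = 10.0
d((17, -2), (-16, -17)) = 36.2491
d((17, -2), (-7, -2)) = 24.0
d((-15, 15), (9, 4)) = 26.4008
d((-15, 15), (-16, -17)) = 32.0156
d((-15, 15), (-7, -2)) = 18.7883
d((9, 4), (-16, -17)) = 32.6497
d((9, 4), (-7, -2)) = 17.088
d((-16, -17), (-7, -2)) = 17.4929

Closest pair: (-13, 18) and (-15, 15) with distance 3.6056

The closest pair is (-13, 18) and (-15, 15) with Euclidean distance 3.6056. For 6 points, brute-force pairwise comparison is shown above. For large n, the divide-and-conquer algorithm (sort by x, recurse on halves, check the dividing strip) achieves O(n log n).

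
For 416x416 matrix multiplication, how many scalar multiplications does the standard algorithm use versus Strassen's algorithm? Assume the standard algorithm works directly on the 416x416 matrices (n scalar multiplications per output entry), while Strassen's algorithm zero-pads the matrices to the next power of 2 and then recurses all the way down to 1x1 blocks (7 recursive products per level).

Matrix multiplication for 416x416 matrices:

Strassen's algorithm requires power-of-2 dimensions. Pad 416x416 to 512x512 (next power of 2).

Standard algorithm: 416^3 = 71991296 multiplications
Strassen's algorithm: 7^(log2(512)) = 7^9 = 40353607 multiplications
Savings: 71991296 - 40353607 = 31637689 multiplications

Standard: 71991296 multiplications (416^3). Strassen: 40353607 multiplications (7^9, after padding to 512x512). Strassen reduces 8 recursive multiplications to 7 at each level.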